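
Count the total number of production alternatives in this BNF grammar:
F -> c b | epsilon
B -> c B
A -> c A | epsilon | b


Counting alternatives per rule:
  F: 2 alternative(s)
  B: 1 alternative(s)
  A: 3 alternative(s)
Sum: 2 + 1 + 3 = 6

6


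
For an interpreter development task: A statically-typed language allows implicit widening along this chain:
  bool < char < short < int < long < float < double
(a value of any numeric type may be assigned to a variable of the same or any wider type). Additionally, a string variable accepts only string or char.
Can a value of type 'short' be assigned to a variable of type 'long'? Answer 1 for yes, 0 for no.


Target variable type: long
Source value type: short
Numeric ranks: short=2, long=4
Widening allowed iff rank(source) <= rank(target): 2 <= 4? Yes
Result: 1

1


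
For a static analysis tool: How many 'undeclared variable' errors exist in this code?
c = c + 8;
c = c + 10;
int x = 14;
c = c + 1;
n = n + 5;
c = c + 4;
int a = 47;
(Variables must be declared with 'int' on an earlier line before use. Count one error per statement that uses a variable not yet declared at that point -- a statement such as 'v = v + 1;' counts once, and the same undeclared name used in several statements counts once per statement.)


Scanning code line by line:
  Line 1: use 'c' -> ERROR (undeclared)
  Line 2: use 'c' -> ERROR (undeclared)
  Line 3: declare 'x' -> declared = ['x']
  Line 4: use 'c' -> ERROR (undeclared)
  Line 5: use 'n' -> ERROR (undeclared)
  Line 6: use 'c' -> ERROR (undeclared)
  Line 7: declare 'a' -> declared = ['a', 'x']
Total undeclared variable errors: 5

5


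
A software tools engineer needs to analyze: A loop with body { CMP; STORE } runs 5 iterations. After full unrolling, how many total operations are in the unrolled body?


Loop body operations: CMP, STORE (2 ops per iteration)
Unrolling 5 iterations:
  Iteration 1: CMP, STORE (2 ops)
  Iteration 2: CMP, STORE (2 ops)
  Iteration 3: CMP, STORE (2 ops)
  Iteration 4: CMP, STORE (2 ops)
  Iteration 5: CMP, STORE (2 ops)
Total: 5 iterations * 2 ops/iter = 10 operations

10


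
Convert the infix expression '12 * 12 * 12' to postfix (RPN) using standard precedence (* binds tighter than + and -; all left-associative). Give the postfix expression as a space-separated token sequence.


Applying the shunting-yard algorithm:
  Operand 12 -> output
  Push '*' onto operator stack -> op-stack: [*]
  Operand 12 -> output
  See '*' (prec 2); top '*' (prec 2) >= it -> pop '*' to output
  Push '*' onto operator stack -> op-stack: [*]
  Operand 12 -> output
  End of input: pop '*' to output
Postfix result: 12 12 * 12 *

12 12 * 12 *


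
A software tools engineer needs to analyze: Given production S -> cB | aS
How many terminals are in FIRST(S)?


Production: S -> cB | aS
Examining each alternative for leading terminals:
  S -> cB : first terminal = 'c'
  S -> aS : first terminal = 'a'
FIRST(S) = {a, c}
Count: 2

2


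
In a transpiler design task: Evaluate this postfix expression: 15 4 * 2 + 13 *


Processing tokens left to right:
Push 15, Push 4
Pop 15 and 4, compute 15 * 4 = 60, push 60
Push 2
Pop 60 and 2, compute 60 + 2 = 62, push 62
Push 13
Pop 62 and 13, compute 62 * 13 = 806, push 806
Stack result: 806

806


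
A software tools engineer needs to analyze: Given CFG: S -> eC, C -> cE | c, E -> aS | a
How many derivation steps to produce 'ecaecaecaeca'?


Grammar: S -> eC, C -> cE | c, E -> aS | a
Deriving 'ecaecaecaeca':
Step 1: S -> eC => eC
Step 2: C -> cE => ecE
Step 3: E -> aS => ecaS
Step 4: S -> eC => ecaeC
Step 5: C -> cE => ecaecE
Step 6: E -> aS => ecaecaS
Step 7: S -> eC => ecaecaeC
Step 8: C -> cE => ecaecaecE
Step 9: E -> aS => ecaecaecaS
Step 10: S -> eC => ecaecaecaeC
Step 11: C -> cE => ecaecaecaecE
Step 12: E -> a => ecaecaecaeca
Total derivation steps: 12

12


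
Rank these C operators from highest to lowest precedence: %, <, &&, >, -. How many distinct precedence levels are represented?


Looking up precedence for each operator:
  % -> precedence 6
  < -> precedence 4
  && -> precedence 2
  > -> precedence 4
  - -> precedence 5
Sorted highest to lowest: %, -, <, >, &&
Distinct precedence values: [6, 5, 4, 2]
Number of distinct levels: 4

4


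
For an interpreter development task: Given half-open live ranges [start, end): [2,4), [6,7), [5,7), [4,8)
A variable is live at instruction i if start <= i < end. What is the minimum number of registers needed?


Live ranges:
  Var0: [2, 4)
  Var1: [6, 7)
  Var2: [5, 7)
  Var3: [4, 8)
Sweep-line events (position, delta, active):
  pos=2 start -> active=1
  pos=4 end -> active=0
  pos=4 start -> active=1
  pos=5 start -> active=2
  pos=6 start -> active=3
  pos=7 end -> active=2
  pos=7 end -> active=1
  pos=8 end -> active=0
Maximum simultaneous active: 3
Minimum registers needed: 3

3


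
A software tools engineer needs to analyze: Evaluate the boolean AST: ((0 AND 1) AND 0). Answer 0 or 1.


Step 1: Evaluate inner node
  0 AND 1 = 0
Step 2: Evaluate root node
  0 AND 0 = 0

0


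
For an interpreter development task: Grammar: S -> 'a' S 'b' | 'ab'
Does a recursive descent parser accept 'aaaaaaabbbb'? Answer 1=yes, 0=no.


Grammar accepts strings of the form a^n b^n (n >= 1)
Word: 'aaaaaaabbbb'
Counting: 7 a's and 4 b's
Check: 7 == 4? No
Mismatch: a-count != b-count
Rejected

0


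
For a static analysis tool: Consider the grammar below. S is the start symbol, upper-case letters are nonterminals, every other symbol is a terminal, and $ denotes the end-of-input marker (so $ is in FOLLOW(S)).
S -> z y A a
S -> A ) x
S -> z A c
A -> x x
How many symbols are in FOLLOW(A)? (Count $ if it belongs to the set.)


S is the start symbol and does not occur in any rule body, so FOLLOW(S) = {$}.
Examining every occurrence of A in a rule body:
  S -> z y A a : A is followed by terminal 'a' -> add 'a'
  S -> A ) x : A is followed by terminal ')' -> add ')'
  S -> z A c : A is followed by terminal 'c' -> add 'c'
  A -> x x : A does not occur in the body -> contributes nothing
FOLLOW(A) = {), a, c}
Count: 3

3


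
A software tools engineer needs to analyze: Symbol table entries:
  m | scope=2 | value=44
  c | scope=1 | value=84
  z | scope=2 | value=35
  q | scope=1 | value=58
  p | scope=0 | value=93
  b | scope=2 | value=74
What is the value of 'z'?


Searching symbol table for 'z':
  m | scope=2 | value=44
  c | scope=1 | value=84
  z | scope=2 | value=35 <- MATCH
  q | scope=1 | value=58
  p | scope=0 | value=93
  b | scope=2 | value=74
Found 'z' at scope 2 with value 35

35


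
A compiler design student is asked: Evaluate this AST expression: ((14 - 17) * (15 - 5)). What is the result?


Expression: ((14 - 17) * (15 - 5))
Evaluating step by step:
  14 - 17 = -3
  15 - 5 = 10
  -3 * 10 = -30
Result: -30

-30


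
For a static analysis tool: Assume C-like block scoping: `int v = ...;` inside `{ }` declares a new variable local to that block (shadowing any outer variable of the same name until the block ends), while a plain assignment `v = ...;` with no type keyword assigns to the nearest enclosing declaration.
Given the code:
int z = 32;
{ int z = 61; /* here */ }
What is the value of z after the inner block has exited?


Analyzing scoping rules:
Outer scope: declares z = 32
Inner block: 'int z = 61;' declares a NEW z that shadows the outer one
When the block exits the inner z goes out of scope; the outer z was never modified -> 32
Result: 32

32


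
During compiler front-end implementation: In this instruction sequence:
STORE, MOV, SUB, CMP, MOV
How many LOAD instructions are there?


Scanning instruction sequence for LOAD:
  Position 1: STORE
  Position 2: MOV
  Position 3: SUB
  Position 4: CMP
  Position 5: MOV
Matches at positions: []
Total LOAD count: 0

0


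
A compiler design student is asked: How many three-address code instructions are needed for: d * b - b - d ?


Expression: d * b - b - d
Generating three-address code (respecting * over +/- precedence):
  Instruction 1: t1 = d * b
  Instruction 2: t2 = t1 - b
  Instruction 3: t3 = t2 - d
Total instructions: 3

3


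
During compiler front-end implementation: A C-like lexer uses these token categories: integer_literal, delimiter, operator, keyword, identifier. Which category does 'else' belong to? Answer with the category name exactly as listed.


Token: 'else'
Checking categories:
  identifier: no
  integer_literal: no
  operator: no
  keyword: YES
  delimiter: no
Category: keyword

keyword


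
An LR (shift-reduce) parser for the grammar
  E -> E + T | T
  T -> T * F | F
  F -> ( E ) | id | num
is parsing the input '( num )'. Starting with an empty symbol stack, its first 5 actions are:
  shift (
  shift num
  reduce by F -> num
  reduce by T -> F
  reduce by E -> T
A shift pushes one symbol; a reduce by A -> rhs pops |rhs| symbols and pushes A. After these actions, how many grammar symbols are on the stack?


Tracking the symbol stack through each action:
  Action 1: shift '(' : push -> stack = [(] (size 1)
  Action 2: shift 'num' : push -> stack = [(, num] (size 2)
  Action 3: reduce by F -> num : pop 1, push F -> stack = [(, F] (size 2)
  Action 4: reduce by T -> F : pop 1, push T -> stack = [(, T] (size 2)
  Action 5: reduce by E -> T : pop 1, push E -> stack = [(, E] (size 2)
Final stack size: 2

2


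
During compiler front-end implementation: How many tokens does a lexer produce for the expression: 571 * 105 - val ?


Scanning '571 * 105 - val'
Token 1: '571' -> integer_literal
Token 2: '*' -> operator
Token 3: '105' -> integer_literal
Token 4: '-' -> operator
Token 5: 'val' -> identifier
Total tokens: 5

5


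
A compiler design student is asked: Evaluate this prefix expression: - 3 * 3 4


Parsing prefix expression: - 3 * 3 4
Step 1: Innermost operation '* 3 4'
  3 * 4 = 12
Step 2: Outer operation '- 3 [12]'
  3 - 12 = -9

-9


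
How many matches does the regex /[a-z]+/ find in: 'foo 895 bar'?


Pattern: /[a-z]+/ (identifiers)
Input: 'foo 895 bar'
Scanning for matches:
  Match 1: 'foo'
  Match 2: 'bar'
Total matches: 2

2


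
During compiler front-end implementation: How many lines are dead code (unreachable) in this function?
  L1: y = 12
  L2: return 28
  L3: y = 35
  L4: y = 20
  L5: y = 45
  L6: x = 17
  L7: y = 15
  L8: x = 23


Analyzing control flow:
  L1: reachable (before return)
  L2: reachable (return statement)
  L3: DEAD (after return at L2)
  L4: DEAD (after return at L2)
  L5: DEAD (after return at L2)
  L6: DEAD (after return at L2)
  L7: DEAD (after return at L2)
  L8: DEAD (after return at L2)
Return at L2, total lines = 8
Dead lines: L3 through L8
Count: 6

6


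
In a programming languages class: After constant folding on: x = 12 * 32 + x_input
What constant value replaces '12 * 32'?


Identifying constant sub-expression:
  Original: x = 12 * 32 + x_input
  12 and 32 are both compile-time constants
  Evaluating: 12 * 32 = 384
  After folding: x = 384 + x_input

384


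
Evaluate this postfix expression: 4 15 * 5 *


Processing tokens left to right:
Push 4, Push 15
Pop 4 and 15, compute 4 * 15 = 60, push 60
Push 5
Pop 60 and 5, compute 60 * 5 = 300, push 300
Stack result: 300

300


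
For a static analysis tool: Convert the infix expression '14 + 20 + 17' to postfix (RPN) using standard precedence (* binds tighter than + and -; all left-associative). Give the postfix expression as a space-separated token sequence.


Applying the shunting-yard algorithm:
  Operand 14 -> output
  Push '+' onto operator stack -> op-stack: [+]
  Operand 20 -> output
  See '+' (prec 1); top '+' (prec 1) >= it -> pop '+' to output
  Push '+' onto operator stack -> op-stack: [+]
  Operand 17 -> output
  End of input: pop '+' to output
Postfix result: 14 20 + 17 +

14 20 + 17 +


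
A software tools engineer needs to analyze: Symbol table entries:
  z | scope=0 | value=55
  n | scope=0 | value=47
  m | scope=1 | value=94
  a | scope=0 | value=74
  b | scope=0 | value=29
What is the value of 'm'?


Searching symbol table for 'm':
  z | scope=0 | value=55
  n | scope=0 | value=47
  m | scope=1 | value=94 <- MATCH
  a | scope=0 | value=74
  b | scope=0 | value=29
Found 'm' at scope 1 with value 94

94


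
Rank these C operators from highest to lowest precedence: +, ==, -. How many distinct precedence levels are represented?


Looking up precedence for each operator:
  + -> precedence 5
  == -> precedence 3
  - -> precedence 5
Sorted highest to lowest: +, -, ==
Distinct precedence values: [5, 3]
Number of distinct levels: 2

2


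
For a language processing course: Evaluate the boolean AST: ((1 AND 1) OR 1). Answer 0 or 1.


Step 1: Evaluate inner node
  1 AND 1 = 1
Step 2: Evaluate root node
  1 OR 1 = 1

1


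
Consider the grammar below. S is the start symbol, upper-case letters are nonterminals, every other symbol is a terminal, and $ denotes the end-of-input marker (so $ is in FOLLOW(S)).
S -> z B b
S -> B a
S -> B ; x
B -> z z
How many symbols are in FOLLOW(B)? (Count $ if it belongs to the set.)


S is the start symbol and does not occur in any rule body, so FOLLOW(S) = {$}.
Examining every occurrence of B in a rule body:
  S -> z B b : B is followed by terminal 'b' -> add 'b'
  S -> B a : B is followed by terminal 'a' -> add 'a'
  S -> B ; x : B is followed by terminal ';' -> add ';'
  B -> z z : B does not occur in the body -> contributes nothing
FOLLOW(B) = {;, a, b}
Count: 3

3


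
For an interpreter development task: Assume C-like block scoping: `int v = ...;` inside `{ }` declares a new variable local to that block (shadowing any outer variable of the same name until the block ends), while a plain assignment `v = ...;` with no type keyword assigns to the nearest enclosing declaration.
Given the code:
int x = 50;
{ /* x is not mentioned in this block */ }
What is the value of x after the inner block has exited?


Analyzing scoping rules:
Outer scope: declares x = 50
Inner block: x is neither redeclared nor assigned -> unchanged
After the block -> 50
Result: 50

50


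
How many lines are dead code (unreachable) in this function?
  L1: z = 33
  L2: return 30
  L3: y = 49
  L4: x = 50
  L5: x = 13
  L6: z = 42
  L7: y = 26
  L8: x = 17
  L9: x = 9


Analyzing control flow:
  L1: reachable (before return)
  L2: reachable (return statement)
  L3: DEAD (after return at L2)
  L4: DEAD (after return at L2)
  L5: DEAD (after return at L2)
  L6: DEAD (after return at L2)
  L7: DEAD (after return at L2)
  L8: DEAD (after return at L2)
  L9: DEAD (after return at L2)
Return at L2, total lines = 9
Dead lines: L3 through L9
Count: 7

7


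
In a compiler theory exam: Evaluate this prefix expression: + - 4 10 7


Parsing prefix expression: + - 4 10 7
Step 1: Innermost operation '- 4 10'
  4 - 10 = -6
Step 2: Outer operation '+ [-6] 7'
  -6 + 7 = 1

1


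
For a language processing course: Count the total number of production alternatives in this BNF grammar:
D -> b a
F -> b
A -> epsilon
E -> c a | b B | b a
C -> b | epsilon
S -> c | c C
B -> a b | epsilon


Counting alternatives per rule:
  D: 1 alternative(s)
  F: 1 alternative(s)
  A: 1 alternative(s)
  E: 3 alternative(s)
  C: 2 alternative(s)
  S: 2 alternative(s)
  B: 2 alternative(s)
Sum: 1 + 1 + 1 + 3 + 2 + 2 + 2 = 12

12


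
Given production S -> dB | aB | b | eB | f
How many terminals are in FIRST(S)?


Production: S -> dB | aB | b | eB | f
Examining each alternative for leading terminals:
  S -> dB : first terminal = 'd'
  S -> aB : first terminal = 'a'
  S -> b : first terminal = 'b'
  S -> eB : first terminal = 'e'
  S -> f : first terminal = 'f'
FIRST(S) = {a, b, d, e, f}
Count: 5

5


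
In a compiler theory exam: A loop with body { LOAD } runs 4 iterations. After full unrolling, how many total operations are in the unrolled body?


Loop body operations: LOAD (1 op per iteration)
Unrolling 4 iterations:
  Iteration 1: LOAD (1 ops)
  Iteration 2: LOAD (1 ops)
  Iteration 3: LOAD (1 ops)
  Iteration 4: LOAD (1 ops)
Total: 4 iterations * 1 ops/iter = 4 operations

4


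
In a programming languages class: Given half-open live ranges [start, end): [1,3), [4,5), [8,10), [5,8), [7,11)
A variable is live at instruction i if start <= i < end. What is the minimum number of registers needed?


Live ranges:
  Var0: [1, 3)
  Var1: [4, 5)
  Var2: [8, 10)
  Var3: [5, 8)
  Var4: [7, 11)
Sweep-line events (position, delta, active):
  pos=1 start -> active=1
  pos=3 end -> active=0
  pos=4 start -> active=1
  pos=5 end -> active=0
  pos=5 start -> active=1
  pos=7 start -> active=2
  pos=8 end -> active=1
  pos=8 start -> active=2
  pos=10 end -> active=1
  pos=11 end -> active=0
Maximum simultaneous active: 2
Minimum registers needed: 2

2


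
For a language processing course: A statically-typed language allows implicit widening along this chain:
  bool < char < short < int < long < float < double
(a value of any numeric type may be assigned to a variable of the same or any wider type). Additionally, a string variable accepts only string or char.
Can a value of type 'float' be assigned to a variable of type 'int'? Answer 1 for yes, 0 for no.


Target variable type: int
Source value type: float
Numeric ranks: float=5, int=3
Widening allowed iff rank(source) <= rank(target): 5 <= 3? No
Result: 0

0


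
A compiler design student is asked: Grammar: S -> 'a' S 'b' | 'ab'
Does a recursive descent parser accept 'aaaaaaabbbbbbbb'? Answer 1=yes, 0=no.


Grammar accepts strings of the form a^n b^n (n >= 1)
Word: 'aaaaaaabbbbbbbb'
Counting: 7 a's and 8 b's
Check: 7 == 8? No
Mismatch: a-count != b-count
Rejected

0


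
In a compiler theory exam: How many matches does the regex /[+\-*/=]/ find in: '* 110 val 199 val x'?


Pattern: /[+\-*/=]/ (operators)
Input: '* 110 val 199 val x'
Scanning for matches:
  Match 1: '*'
Total matches: 1

1


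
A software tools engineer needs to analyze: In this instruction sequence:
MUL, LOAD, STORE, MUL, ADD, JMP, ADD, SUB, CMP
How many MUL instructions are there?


Scanning instruction sequence for MUL:
  Position 1: MUL <- MATCH
  Position 2: LOAD
  Position 3: STORE
  Position 4: MUL <- MATCH
  Position 5: ADD
  Position 6: JMP
  Position 7: ADD
  Position 8: SUB
  Position 9: CMP
Matches at positions: [1, 4]
Total MUL count: 2

2


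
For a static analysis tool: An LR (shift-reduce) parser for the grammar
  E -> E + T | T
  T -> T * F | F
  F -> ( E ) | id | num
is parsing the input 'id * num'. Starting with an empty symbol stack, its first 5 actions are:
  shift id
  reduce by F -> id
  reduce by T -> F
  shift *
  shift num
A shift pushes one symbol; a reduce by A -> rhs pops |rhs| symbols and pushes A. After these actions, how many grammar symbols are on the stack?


Tracking the symbol stack through each action:
  Action 1: shift 'id' : push -> stack = [id] (size 1)
  Action 2: reduce by F -> id : pop 1, push F -> stack = [F] (size 1)
  Action 3: reduce by T -> F : pop 1, push T -> stack = [T] (size 1)
  Action 4: shift '*' : push -> stack = [T, *] (size 2)
  Action 5: shift 'num' : push -> stack = [T, *, num] (size 3)
Final stack size: 3

3


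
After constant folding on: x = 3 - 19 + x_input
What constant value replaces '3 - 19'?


Identifying constant sub-expression:
  Original: x = 3 - 19 + x_input
  3 and 19 are both compile-time constants
  Evaluating: 3 - 19 = -16
  After folding: x = -16 + x_input

-16


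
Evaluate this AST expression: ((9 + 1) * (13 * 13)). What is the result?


Expression: ((9 + 1) * (13 * 13))
Evaluating step by step:
  9 + 1 = 10
  13 * 13 = 169
  10 * 169 = 1690
Result: 1690

1690


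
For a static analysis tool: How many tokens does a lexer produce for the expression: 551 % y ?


Scanning '551 % y'
Token 1: '551' -> integer_literal
Token 2: '%' -> operator
Token 3: 'y' -> identifier
Total tokens: 3

3


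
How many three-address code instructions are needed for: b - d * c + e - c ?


Expression: b - d * c + e - c
Generating three-address code (respecting * over +/- precedence):
  Instruction 1: t1 = d * c
  Instruction 2: t2 = b - t1
  Instruction 3: t3 = t2 + e
  Instruction 4: t4 = t3 - c
Total instructions: 4

4


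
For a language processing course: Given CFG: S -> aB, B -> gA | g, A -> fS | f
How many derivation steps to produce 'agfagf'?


Grammar: S -> aB, B -> gA | g, A -> fS | f
Deriving 'agfagf':
Step 1: S -> aB => aB
Step 2: B -> gA => agA
Step 3: A -> fS => agfS
Step 4: S -> aB => agfaB
Step 5: B -> gA => agfagA
Step 6: A -> f => agfagf
Total derivation steps: 6

6


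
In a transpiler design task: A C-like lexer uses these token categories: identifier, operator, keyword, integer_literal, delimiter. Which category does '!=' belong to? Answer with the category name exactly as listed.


Token: '!='
Checking categories:
  identifier: no
  integer_literal: no
  operator: YES
  keyword: no
  delimiter: no
Category: operator

operator


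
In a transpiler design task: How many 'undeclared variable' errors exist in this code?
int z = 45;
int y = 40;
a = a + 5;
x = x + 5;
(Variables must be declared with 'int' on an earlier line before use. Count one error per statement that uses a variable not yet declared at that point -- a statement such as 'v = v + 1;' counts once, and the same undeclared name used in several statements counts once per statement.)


Scanning code line by line:
  Line 1: declare 'z' -> declared = ['z']
  Line 2: declare 'y' -> declared = ['y', 'z']
  Line 3: use 'a' -> ERROR (undeclared)
  Line 4: use 'x' -> ERROR (undeclared)
Total undeclared variable errors: 2

2


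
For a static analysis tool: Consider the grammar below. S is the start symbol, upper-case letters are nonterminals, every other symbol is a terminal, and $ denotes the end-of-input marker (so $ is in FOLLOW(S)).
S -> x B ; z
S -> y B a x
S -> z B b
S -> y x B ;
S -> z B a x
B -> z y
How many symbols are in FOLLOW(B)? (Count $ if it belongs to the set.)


S is the start symbol and does not occur in any rule body, so FOLLOW(S) = {$}.
Examining every occurrence of B in a rule body:
  S -> x B ; z : B is followed by terminal ';' -> add ';'
  S -> y B a x : B is followed by terminal 'a' -> add 'a'
  S -> z B b : B is followed by terminal 'b' -> add 'b'
  S -> y x B ; : B is followed by terminal ';' -> add ';' (already in the set)
  S -> z B a x : B is followed by terminal 'a' -> add 'a' (already in the set)
  B -> z y : B does not occur in the body -> contributes nothing
FOLLOW(B) = {;, a, b}
Count: 3

3


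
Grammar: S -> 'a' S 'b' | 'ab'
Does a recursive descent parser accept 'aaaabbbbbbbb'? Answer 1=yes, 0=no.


Grammar accepts strings of the form a^n b^n (n >= 1)
Word: 'aaaabbbbbbbb'
Counting: 4 a's and 8 b's
Check: 4 == 8? No
Mismatch: a-count != b-count
Rejected

0


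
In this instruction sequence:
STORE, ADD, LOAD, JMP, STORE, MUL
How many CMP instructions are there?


Scanning instruction sequence for CMP:
  Position 1: STORE
  Position 2: ADD
  Position 3: LOAD
  Position 4: JMP
  Position 5: STORE
  Position 6: MUL
Matches at positions: []
Total CMP count: 0

0


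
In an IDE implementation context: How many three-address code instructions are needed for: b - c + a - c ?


Expression: b - c + a - c
Generating three-address code (respecting * over +/- precedence):
  Instruction 1: t1 = b - c
  Instruction 2: t2 = t1 + a
  Instruction 3: t3 = t2 - c
Total instructions: 3

3


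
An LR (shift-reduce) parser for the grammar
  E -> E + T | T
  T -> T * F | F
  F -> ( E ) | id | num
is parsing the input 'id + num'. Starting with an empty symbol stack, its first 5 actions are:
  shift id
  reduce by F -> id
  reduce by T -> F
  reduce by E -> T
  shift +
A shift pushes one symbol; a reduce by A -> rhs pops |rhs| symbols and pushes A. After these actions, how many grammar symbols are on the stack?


Tracking the symbol stack through each action:
  Action 1: shift 'id' : push -> stack = [id] (size 1)
  Action 2: reduce by F -> id : pop 1, push F -> stack = [F] (size 1)
  Action 3: reduce by T -> F : pop 1, push T -> stack = [T] (size 1)
  Action 4: reduce by E -> T : pop 1, push E -> stack = [E] (size 1)
  Action 5: shift '+' : push -> stack = [E, +] (size 2)
Final stack size: 2

2


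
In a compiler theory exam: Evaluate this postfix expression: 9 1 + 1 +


Processing tokens left to right:
Push 9, Push 1
Pop 9 and 1, compute 9 + 1 = 10, push 10
Push 1
Pop 10 and 1, compute 10 + 1 = 11, push 11
Stack result: 11

11


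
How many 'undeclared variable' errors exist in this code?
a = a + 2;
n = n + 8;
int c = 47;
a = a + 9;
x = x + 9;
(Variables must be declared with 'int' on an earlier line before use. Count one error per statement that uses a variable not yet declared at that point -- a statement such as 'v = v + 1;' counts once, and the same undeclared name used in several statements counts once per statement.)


Scanning code line by line:
  Line 1: use 'a' -> ERROR (undeclared)
  Line 2: use 'n' -> ERROR (undeclared)
  Line 3: declare 'c' -> declared = ['c']
  Line 4: use 'a' -> ERROR (undeclared)
  Line 5: use 'x' -> ERROR (undeclared)
Total undeclared variable errors: 4

4


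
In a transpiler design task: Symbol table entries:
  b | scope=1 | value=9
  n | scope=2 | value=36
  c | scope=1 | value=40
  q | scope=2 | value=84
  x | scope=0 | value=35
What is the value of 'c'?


Searching symbol table for 'c':
  b | scope=1 | value=9
  n | scope=2 | value=36
  c | scope=1 | value=40 <- MATCH
  q | scope=2 | value=84
  x | scope=0 | value=35
Found 'c' at scope 1 with value 40

40


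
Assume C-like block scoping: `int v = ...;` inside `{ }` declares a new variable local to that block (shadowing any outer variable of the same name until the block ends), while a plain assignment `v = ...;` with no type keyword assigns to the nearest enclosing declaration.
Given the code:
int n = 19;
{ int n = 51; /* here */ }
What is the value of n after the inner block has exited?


Analyzing scoping rules:
Outer scope: declares n = 19
Inner block: 'int n = 51;' declares a NEW n that shadows the outer one
When the block exits the inner n goes out of scope; the outer n was never modified -> 19
Result: 19

19


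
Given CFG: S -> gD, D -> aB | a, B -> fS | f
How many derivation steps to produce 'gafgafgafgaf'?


Grammar: S -> gD, D -> aB | a, B -> fS | f
Deriving 'gafgafgafgaf':
Step 1: S -> gD => gD
Step 2: D -> aB => gaB
Step 3: B -> fS => gafS
Step 4: S -> gD => gafgD
Step 5: D -> aB => gafgaB
Step 6: B -> fS => gafgafS
Step 7: S -> gD => gafgafgD
Step 8: D -> aB => gafgafgaB
Step 9: B -> fS => gafgafgafS
Step 10: S -> gD => gafgafgafgD
Step 11: D -> aB => gafgafgafgaB
Step 12: B -> f => gafgafgafgaf
Total derivation steps: 12

12


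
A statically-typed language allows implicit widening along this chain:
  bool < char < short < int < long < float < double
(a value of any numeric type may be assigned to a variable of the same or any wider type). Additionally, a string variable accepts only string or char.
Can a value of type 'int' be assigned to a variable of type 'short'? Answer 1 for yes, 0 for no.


Target variable type: short
Source value type: int
Numeric ranks: int=3, short=2
Widening allowed iff rank(source) <= rank(target): 3 <= 2? No
Result: 0

0


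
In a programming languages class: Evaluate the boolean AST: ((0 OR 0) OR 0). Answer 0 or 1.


Step 1: Evaluate inner node
  0 OR 0 = 0
Step 2: Evaluate root node
  0 OR 0 = 0

0


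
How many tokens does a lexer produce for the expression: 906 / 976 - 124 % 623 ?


Scanning '906 / 976 - 124 % 623'
Token 1: '906' -> integer_literal
Token 2: '/' -> operator
Token 3: '976' -> integer_literal
Token 4: '-' -> operator
Token 5: '124' -> integer_literal
Token 6: '%' -> operator
Token 7: '623' -> integer_literal
Total tokens: 7

7


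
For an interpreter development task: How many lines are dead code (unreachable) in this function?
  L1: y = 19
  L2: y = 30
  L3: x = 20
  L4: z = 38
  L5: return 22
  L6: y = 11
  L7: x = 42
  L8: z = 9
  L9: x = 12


Analyzing control flow:
  L1: reachable (before return)
  L2: reachable (before return)
  L3: reachable (before return)
  L4: reachable (before return)
  L5: reachable (return statement)
  L6: DEAD (after return at L5)
  L7: DEAD (after return at L5)
  L8: DEAD (after return at L5)
  L9: DEAD (after return at L5)
Return at L5, total lines = 9
Dead lines: L6 through L9
Count: 4

4


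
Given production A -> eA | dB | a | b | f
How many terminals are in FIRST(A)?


Production: A -> eA | dB | a | b | f
Examining each alternative for leading terminals:
  A -> eA : first terminal = 'e'
  A -> dB : first terminal = 'd'
  A -> a : first terminal = 'a'
  A -> b : first terminal = 'b'
  A -> f : first terminal = 'f'
FIRST(A) = {a, b, d, e, f}
Count: 5

5


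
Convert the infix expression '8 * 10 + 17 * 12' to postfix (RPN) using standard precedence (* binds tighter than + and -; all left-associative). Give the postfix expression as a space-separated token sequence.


Applying the shunting-yard algorithm:
  Operand 8 -> output
  Push '*' onto operator stack -> op-stack: [*]
  Operand 10 -> output
  See '+' (prec 1); top '*' (prec 2) >= it -> pop '*' to output
  Push '+' onto operator stack -> op-stack: [+]
  Operand 17 -> output
  Push '*' onto operator stack -> op-stack: [+, *]
  Operand 12 -> output
  End of input: pop '*' to output
  End of input: pop '+' to output
Postfix result: 8 10 * 17 12 * +

8 10 * 17 12 * +


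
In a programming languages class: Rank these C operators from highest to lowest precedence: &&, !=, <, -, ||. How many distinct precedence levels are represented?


Looking up precedence for each operator:
  && -> precedence 2
  != -> precedence 3
  < -> precedence 4
  - -> precedence 5
  || -> precedence 1
Sorted highest to lowest: -, <, !=, &&, ||
Distinct precedence values: [5, 4, 3, 2, 1]
Number of distinct levels: 5

5


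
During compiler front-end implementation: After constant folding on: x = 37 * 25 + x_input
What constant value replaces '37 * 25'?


Identifying constant sub-expression:
  Original: x = 37 * 25 + x_input
  37 and 25 are both compile-time constants
  Evaluating: 37 * 25 = 925
  After folding: x = 925 + x_input

925


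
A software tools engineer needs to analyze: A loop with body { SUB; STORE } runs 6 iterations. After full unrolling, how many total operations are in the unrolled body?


Loop body operations: SUB, STORE (2 ops per iteration)
Unrolling 6 iterations:
  Iteration 1: SUB, STORE (2 ops)
  Iteration 2: SUB, STORE (2 ops)
  Iteration 3: SUB, STORE (2 ops)
  Iteration 4: SUB, STORE (2 ops)
  Iteration 5: SUB, STORE (2 ops)
  Iteration 6: SUB, STORE (2 ops)
Total: 6 iterations * 2 ops/iter = 12 operations

12


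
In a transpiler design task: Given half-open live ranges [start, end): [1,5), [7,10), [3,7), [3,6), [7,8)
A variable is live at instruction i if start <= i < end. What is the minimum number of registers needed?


Live ranges:
  Var0: [1, 5)
  Var1: [7, 10)
  Var2: [3, 7)
  Var3: [3, 6)
  Var4: [7, 8)
Sweep-line events (position, delta, active):
  pos=1 start -> active=1
  pos=3 start -> active=2
  pos=3 start -> active=3
  pos=5 end -> active=2
  pos=6 end -> active=1
  pos=7 end -> active=0
  pos=7 start -> active=1
  pos=7 start -> active=2
  pos=8 end -> active=1
  pos=10 end -> active=0
Maximum simultaneous active: 3
Minimum registers needed: 3

3


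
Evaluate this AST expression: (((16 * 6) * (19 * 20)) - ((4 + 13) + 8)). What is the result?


Expression: (((16 * 6) * (19 * 20)) - ((4 + 13) + 8))
Evaluating step by step:
  16 * 6 = 96
  19 * 20 = 380
  96 * 380 = 36480
  4 + 13 = 17
  17 + 8 = 25
  36480 - 25 = 36455
Result: 36455

36455


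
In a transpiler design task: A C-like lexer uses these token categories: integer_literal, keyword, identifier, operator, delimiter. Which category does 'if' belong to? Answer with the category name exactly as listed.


Token: 'if'
Checking categories:
  identifier: no
  integer_literal: no
  operator: no
  keyword: YES
  delimiter: no
Category: keyword

keyword


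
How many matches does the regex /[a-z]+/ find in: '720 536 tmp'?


Pattern: /[a-z]+/ (identifiers)
Input: '720 536 tmp'
Scanning for matches:
  Match 1: 'tmp'
Total matches: 1

1


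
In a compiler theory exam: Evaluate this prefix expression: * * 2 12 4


Parsing prefix expression: * * 2 12 4
Step 1: Innermost operation '* 2 12'
  2 * 12 = 24
Step 2: Outer operation '* [24] 4'
  24 * 4 = 96

96


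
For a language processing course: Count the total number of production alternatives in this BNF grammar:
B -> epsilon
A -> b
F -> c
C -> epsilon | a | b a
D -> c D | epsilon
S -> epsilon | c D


Counting alternatives per rule:
  B: 1 alternative(s)
  A: 1 alternative(s)
  F: 1 alternative(s)
  C: 3 alternative(s)
  D: 2 alternative(s)
  S: 2 alternative(s)
Sum: 1 + 1 + 1 + 3 + 2 + 2 = 10

10


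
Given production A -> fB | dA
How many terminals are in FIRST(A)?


Production: A -> fB | dA
Examining each alternative for leading terminals:
  A -> fB : first terminal = 'f'
  A -> dA : first terminal = 'd'
FIRST(A) = {d, f}
Count: 2

2


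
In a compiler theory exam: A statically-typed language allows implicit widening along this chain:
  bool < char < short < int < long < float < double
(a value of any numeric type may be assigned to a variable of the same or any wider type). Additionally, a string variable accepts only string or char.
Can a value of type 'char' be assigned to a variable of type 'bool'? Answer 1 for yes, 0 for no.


Target variable type: bool
Source value type: char
Numeric ranks: char=1, bool=0
Widening allowed iff rank(source) <= rank(target): 1 <= 0? No
Result: 0

0


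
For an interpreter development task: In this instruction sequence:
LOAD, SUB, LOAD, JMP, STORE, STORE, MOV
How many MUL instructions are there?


Scanning instruction sequence for MUL:
  Position 1: LOAD
  Position 2: SUB
  Position 3: LOAD
  Position 4: JMP
  Position 5: STORE
  Position 6: STORE
  Position 7: MOV
Matches at positions: []
Total MUL count: 0

0


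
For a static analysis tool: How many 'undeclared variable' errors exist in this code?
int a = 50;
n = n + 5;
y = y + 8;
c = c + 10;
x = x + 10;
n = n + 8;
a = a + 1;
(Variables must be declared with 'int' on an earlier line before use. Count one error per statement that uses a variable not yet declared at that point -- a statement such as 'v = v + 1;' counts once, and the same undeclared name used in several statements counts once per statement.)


Scanning code line by line:
  Line 1: declare 'a' -> declared = ['a']
  Line 2: use 'n' -> ERROR (undeclared)
  Line 3: use 'y' -> ERROR (undeclared)
  Line 4: use 'c' -> ERROR (undeclared)
  Line 5: use 'x' -> ERROR (undeclared)
  Line 6: use 'n' -> ERROR (undeclared)
  Line 7: use 'a' -> OK (declared)
Total undeclared variable errors: 5

5


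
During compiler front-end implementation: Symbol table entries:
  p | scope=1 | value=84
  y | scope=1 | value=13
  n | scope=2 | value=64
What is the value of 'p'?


Searching symbol table for 'p':
  p | scope=1 | value=84 <- MATCH
  y | scope=1 | value=13
  n | scope=2 | value=64
Found 'p' at scope 1 with value 84

84


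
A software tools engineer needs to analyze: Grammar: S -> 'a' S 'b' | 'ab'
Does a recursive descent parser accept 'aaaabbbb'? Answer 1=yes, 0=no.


Grammar accepts strings of the form a^n b^n (n >= 1)
Word: 'aaaabbbb'
Counting: 4 a's and 4 b's
Check: 4 == 4? Yes
Derivation (S -> aSb applied 3 time(s), then S -> ab): S => aSb => aaSbb => aaaSbbb => aaaabbbb
Accepted

1


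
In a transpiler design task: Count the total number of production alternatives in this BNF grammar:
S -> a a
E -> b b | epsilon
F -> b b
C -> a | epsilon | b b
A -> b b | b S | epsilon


Counting alternatives per rule:
  S: 1 alternative(s)
  E: 2 alternative(s)
  F: 1 alternative(s)
  C: 3 alternative(s)
  A: 3 alternative(s)
Sum: 1 + 2 + 1 + 3 + 3 = 10

10


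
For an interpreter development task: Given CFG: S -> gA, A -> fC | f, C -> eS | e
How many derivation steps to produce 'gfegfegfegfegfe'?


Grammar: S -> gA, A -> fC | f, C -> eS | e
Deriving 'gfegfegfegfegfe':
Step 1: S -> gA => gA
Step 2: A -> fC => gfC
Step 3: C -> eS => gfeS
Step 4: S -> gA => gfegA
Step 5: A -> fC => gfegfC
Step 6: C -> eS => gfegfeS
Step 7: S -> gA => gfegfegA
Step 8: A -> fC => gfegfegfC
Step 9: C -> eS => gfegfegfeS
Step 10: S -> gA => gfegfegfegA
Step 11: A -> fC => gfegfegfegfC
Step 12: C -> eS => gfegfegfegfeS
Step 13: S -> gA => gfegfegfegfegA
Step 14: A -> fC => gfegfegfegfegfC
Step 15: C -> e => gfegfegfegfegfe
Total derivation steps: 15

15


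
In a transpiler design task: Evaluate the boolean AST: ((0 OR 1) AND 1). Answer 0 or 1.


Step 1: Evaluate inner node
  0 OR 1 = 1
Step 2: Evaluate root node
  1 AND 1 = 1

1


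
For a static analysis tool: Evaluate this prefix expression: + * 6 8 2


Parsing prefix expression: + * 6 8 2
Step 1: Innermost operation '* 6 8'
  6 * 8 = 48
Step 2: Outer operation '+ [48] 2'
  48 + 2 = 50

50


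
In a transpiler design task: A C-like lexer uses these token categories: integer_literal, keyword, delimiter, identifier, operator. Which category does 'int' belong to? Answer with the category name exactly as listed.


Token: 'int'
Checking categories:
  identifier: no
  integer_literal: no
  operator: no
  keyword: YES
  delimiter: no
Category: keyword

keyword


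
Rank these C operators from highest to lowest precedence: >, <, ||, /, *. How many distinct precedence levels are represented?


Looking up precedence for each operator:
  > -> precedence 4
  < -> precedence 4
  || -> precedence 1
  / -> precedence 6
  * -> precedence 6
Sorted highest to lowest: /, *, >, <, ||
Distinct precedence values: [6, 4, 1]
Number of distinct levels: 3

3


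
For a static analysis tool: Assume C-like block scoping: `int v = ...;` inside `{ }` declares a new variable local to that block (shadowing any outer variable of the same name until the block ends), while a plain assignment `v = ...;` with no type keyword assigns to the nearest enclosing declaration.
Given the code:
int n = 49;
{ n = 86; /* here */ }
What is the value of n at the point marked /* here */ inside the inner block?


Analyzing scoping rules:
Outer scope: declares n = 49
Inner block: 'n = 86;' has no type keyword, so it is an assignment to the outer n (no shadowing)
Inside the block, after the assignment -> 86
Result: 86

86


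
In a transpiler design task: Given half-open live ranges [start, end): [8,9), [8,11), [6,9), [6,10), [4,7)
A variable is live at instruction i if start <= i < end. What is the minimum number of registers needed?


Live ranges:
  Var0: [8, 9)
  Var1: [8, 11)
  Var2: [6, 9)
  Var3: [6, 10)
  Var4: [4, 7)
Sweep-line events (position, delta, active):
  pos=4 start -> active=1
  pos=6 start -> active=2
  pos=6 start -> active=3
  pos=7 end -> active=2
  pos=8 start -> active=3
  pos=8 start -> active=4
  pos=9 end -> active=3
  pos=9 end -> active=2
  pos=10 end -> active=1
  pos=11 end -> active=0
Maximum simultaneous active: 4
Minimum registers needed: 4

4


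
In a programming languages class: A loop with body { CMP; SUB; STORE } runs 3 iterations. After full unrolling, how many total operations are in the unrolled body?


Loop body operations: CMP, SUB, STORE (3 ops per iteration)
Unrolling 3 iterations:
  Iteration 1: CMP, SUB, STORE (3 ops)
  Iteration 2: CMP, SUB, STORE (3 ops)
  Iteration 3: CMP, SUB, STORE (3 ops)
Total: 3 iterations * 3 ops/iter = 9 operations

9


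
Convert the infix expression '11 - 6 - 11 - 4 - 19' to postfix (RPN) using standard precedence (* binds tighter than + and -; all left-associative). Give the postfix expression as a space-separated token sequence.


Applying the shunting-yard algorithm:
  Operand 11 -> output
  Push '-' onto operator stack -> op-stack: [-]
  Operand 6 -> output
  See '-' (prec 1); top '-' (prec 1) >= it -> pop '-' to output
  Push '-' onto operator stack -> op-stack: [-]
  Operand 11 -> output
  See '-' (prec 1); top '-' (prec 1) >= it -> pop '-' to output
  Push '-' onto operator stack -> op-stack: [-]
  Operand 4 -> output
  See '-' (prec 1); top '-' (prec 1) >= it -> pop '-' to output
  Push '-' onto operator stack -> op-stack: [-]
  Operand 19 -> output
  End of input: pop '-' to output
Postfix result: 11 6 - 11 - 4 - 19 -

11 6 - 11 - 4 - 19 -
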